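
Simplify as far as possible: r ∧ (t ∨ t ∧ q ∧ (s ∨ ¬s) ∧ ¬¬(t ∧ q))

r ∧ (t ∨ t ∧ q ∧ (s ∨ ¬s) ∧ ¬¬(t ∧ q))
= r ∧ (t ∨ t ∧ q ∧ ¬¬(t ∧ q))
= r ∧ (t ∨ t ∧ q ∧ t ∧ q)
= r ∧ (t ∨ t ∧ q)
= r ∧ t

r ∧ t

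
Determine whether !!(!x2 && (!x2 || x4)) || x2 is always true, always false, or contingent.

always true

!!(!x2 && (!x2 || x4)) || x2
= !!!x2 || x2   — absorption
= !x2 || x2   — double negation
= true   — complement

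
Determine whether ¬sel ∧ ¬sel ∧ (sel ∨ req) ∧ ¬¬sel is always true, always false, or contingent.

always false

¬sel ∧ ¬sel ∧ (sel ∨ req) ∧ ¬¬sel
= ¬sel ∧ ¬sel ∧ (sel ∨ req) ∧ sel   — double negation
= ¬sel ∧ ¬sel ∧ sel   — absorption
= ¬sel ∧ sel   — idempotence
= False   — complement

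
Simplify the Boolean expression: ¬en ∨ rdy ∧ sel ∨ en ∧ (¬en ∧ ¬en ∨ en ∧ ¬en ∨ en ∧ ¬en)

¬en ∨ rdy ∧ sel ∨ en ∧ (¬en ∧ ¬en ∨ en ∧ ¬en ∨ en ∧ ¬en)
= ¬en ∨ rdy ∧ sel ∨ en ∧ (¬en ∧ ¬en ∨ en ∧ ¬en)   [complement / identity]
= ¬en ∨ rdy ∧ sel ∨ en ∧ ¬en   [distribution]
= ¬en ∨ rdy ∧ sel   [complement / identity]

¬en ∨ rdy ∧ sel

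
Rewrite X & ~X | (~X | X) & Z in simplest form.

Z

X & ~X | (~X | X) & Z
= (~X | X) & Z   (complement / identity)
= Z   (complement / identity)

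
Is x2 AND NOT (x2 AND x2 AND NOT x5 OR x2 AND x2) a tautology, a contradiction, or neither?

x2 AND NOT (x2 AND x2 AND NOT x5 OR x2 AND x2)
= x2 AND NOT (x2 AND x2)   [absorption]
= x2 AND NOT x2   [idempotence]
= FALSE   [complement]

contradiction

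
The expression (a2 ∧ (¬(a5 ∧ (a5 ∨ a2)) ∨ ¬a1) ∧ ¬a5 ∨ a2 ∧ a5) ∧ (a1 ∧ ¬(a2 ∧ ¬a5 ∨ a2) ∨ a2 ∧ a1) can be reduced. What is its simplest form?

(a2 ∧ (¬(a5 ∧ (a5 ∨ a2)) ∨ ¬a1) ∧ ¬a5 ∨ a2 ∧ a5) ∧ (a1 ∧ ¬(a2 ∧ ¬a5 ∨ a2) ∨ a2 ∧ a1)
= (a2 ∧ (¬(a5 ∧ (a5 ∨ a2)) ∨ ¬a1) ∧ ¬a5 ∨ a2 ∧ a5) ∧ (a1 ∧ ¬a2 ∨ a2 ∧ a1)   — absorption
= (a2 ∧ (¬a5 ∨ ¬a1) ∧ ¬a5 ∨ a2 ∧ a5) ∧ (a1 ∧ ¬a2 ∨ a2 ∧ a1)   — absorption
= (a2 ∧ ¬a5 ∨ a2 ∧ a5) ∧ (a1 ∧ ¬a2 ∨ a2 ∧ a1)   — absorption
= (a2 ∧ ¬a5 ∨ a2 ∧ a5) ∧ a1   — distribution
= a2 ∧ a1   — distribution

a2 ∧ a1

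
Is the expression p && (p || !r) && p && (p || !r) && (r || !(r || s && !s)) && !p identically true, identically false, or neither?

identically false

p && (p || !r) && p && (p || !r) && (r || !(r || s && !s)) && !p
= p && (p || !r) && (r || !(r || s && !s)) && !p   [idempotence]
= p && (p || !r) && (r || !r) && !p   [complement / identity]
= p && (p || !r) && !p   [complement / identity]
= p && !p   [absorption]
= false   [complement]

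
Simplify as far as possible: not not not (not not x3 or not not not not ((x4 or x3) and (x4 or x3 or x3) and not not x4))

not x3 and not x4

not not not (not not x3 or not not not not ((x4 or x3) and (x4 or x3 or x3) and not not x4))
= not not not (not not x3 or not not not not ((x4 or x3) and (x4 or x3 or x3) and x4))
= not (not not x3 or not not not not ((x4 or x3) and (x4 or x3 or x3) and x4))
= not (not not x3 or not not not not ((x4 or x3) and x4))
= not (not not x3 or not not ((x4 or x3) and x4))
= not x3 and not ((x4 or x3) and x4)
= not x3 and not x4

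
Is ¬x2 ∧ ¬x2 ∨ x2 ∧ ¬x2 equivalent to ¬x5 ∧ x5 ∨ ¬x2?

E1: ¬x2 ∧ ¬x2 ∨ x2 ∧ ¬x2
    = ¬x2   — distribution
E2: ¬x5 ∧ x5 ∨ ¬x2
    = ¬x2   — complement / identity
Both reduce to ¬x2, so they are equivalent.

Yes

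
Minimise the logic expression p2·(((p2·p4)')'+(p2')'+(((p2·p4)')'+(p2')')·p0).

p2

p2·(((p2·p4)')'+(p2')'+(((p2·p4)')'+(p2')')·p0)
= p2·(((p2·p4)')'+(p2')')   [absorption]
= p2·(((p2·p4)')'+p2)   [double negation]
= p2·(p2·p4+p2)   [double negation]
= p2·p2   [absorption]
= p2   [idempotence]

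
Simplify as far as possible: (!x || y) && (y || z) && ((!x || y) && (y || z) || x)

!x && z || y

(!x || y) && (y || z) && ((!x || y) && (y || z) || x)
= (!x || y) && (y || z)   — absorption
= !x && z || y   — distribution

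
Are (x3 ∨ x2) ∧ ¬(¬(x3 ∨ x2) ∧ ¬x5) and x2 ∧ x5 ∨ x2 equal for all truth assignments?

E1: (x3 ∨ x2) ∧ ¬(¬(x3 ∨ x2) ∧ ¬x5)
    = (x3 ∨ x2) ∧ (x3 ∨ x2 ∨ x5)   (De Morgan)
    = x3 ∨ x2   (absorption)
E2: x2 ∧ x5 ∨ x2
    = x2   (absorption)
These differ: at x2=0, x3=1, x5=0, E1 = 1 but E2 = 0.

No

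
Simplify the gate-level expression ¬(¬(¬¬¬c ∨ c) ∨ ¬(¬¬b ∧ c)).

b ∧ c

¬(¬(¬¬¬c ∨ c) ∨ ¬(¬¬b ∧ c))
= ¬(¬(¬c ∨ c) ∨ ¬(¬¬b ∧ c))
= (¬c ∨ c) ∧ ¬¬b ∧ c
= (¬c ∨ c) ∧ b ∧ c
= b ∧ c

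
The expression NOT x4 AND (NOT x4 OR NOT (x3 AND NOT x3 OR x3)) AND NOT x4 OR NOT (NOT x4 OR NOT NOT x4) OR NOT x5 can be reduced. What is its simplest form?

NOT x4 AND (NOT x4 OR NOT (x3 AND NOT x3 OR x3)) AND NOT x4 OR NOT (NOT x4 OR NOT NOT x4) OR NOT x5
= NOT x4 AND (NOT x4 OR NOT x3) AND NOT x4 OR NOT (NOT x4 OR NOT NOT x4) OR NOT x5   — complement / identity
= NOT x4 AND (NOT x4 OR NOT x3) AND NOT x4 OR x4 AND NOT x4 OR NOT x5   — De Morgan
= NOT x4 AND NOT x4 OR x4 AND NOT x4 OR NOT x5   — absorption
= NOT x4 OR NOT x5   — distribution

NOT x4 OR NOT x5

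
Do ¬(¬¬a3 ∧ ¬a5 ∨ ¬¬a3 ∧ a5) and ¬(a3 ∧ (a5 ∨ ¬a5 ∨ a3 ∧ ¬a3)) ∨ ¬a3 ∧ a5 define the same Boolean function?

Yes

E1: ¬(¬¬a3 ∧ ¬a5 ∨ ¬¬a3 ∧ a5)
    = ¬¬¬a3   [distribution]
    = ¬a3   [double negation]
E2: ¬(a3 ∧ (a5 ∨ ¬a5 ∨ a3 ∧ ¬a3)) ∨ ¬a3 ∧ a5
    = ¬(a3 ∧ (a5 ∨ ¬a5)) ∨ ¬a3 ∧ a5   [complement / identity]
    = ¬a3 ∨ ¬a3 ∧ a5   [complement / identity]
    = ¬a3   [absorption]
Both reduce to ¬a3, so they are equivalent.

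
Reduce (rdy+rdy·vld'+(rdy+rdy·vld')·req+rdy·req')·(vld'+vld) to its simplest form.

(rdy+rdy·vld'+(rdy+rdy·vld')·req+rdy·req')·(vld'+vld)
= (rdy+rdy·vld'+rdy·req')·(vld'+vld)
= rdy+rdy·vld'+rdy·req'
= rdy+rdy·req'
= rdy

rdy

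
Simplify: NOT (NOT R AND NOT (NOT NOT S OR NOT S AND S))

R OR S

NOT (NOT R AND NOT (NOT NOT S OR NOT S AND S))
= NOT (NOT R AND NOT NOT NOT S)   (complement / identity)
= R OR NOT NOT S   (De Morgan)
= R OR S   (double negation)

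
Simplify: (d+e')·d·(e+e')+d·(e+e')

(d+e')·d·(e+e')+d·(e+e')
= d·(e+e')+d·(e+e')
= d·(e+e')
= d

d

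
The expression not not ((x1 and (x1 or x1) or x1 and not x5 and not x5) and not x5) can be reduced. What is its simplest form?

x1 and not x5

not not ((x1 and (x1 or x1) or x1 and not x5 and not x5) and not x5)
= not not ((x1 or x1 or not x5 and not x5) and x1 and not x5)   — distribution
= not not ((x1 or x1 or not x5) and x1 and not x5)   — idempotence
= not not ((x1 or not x5) and x1 and not x5)   — idempotence
= not not (x1 and not x5)   — absorption
= x1 and not x5   — double negation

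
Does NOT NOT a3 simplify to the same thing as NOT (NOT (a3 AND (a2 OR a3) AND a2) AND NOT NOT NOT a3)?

Yes

E1: NOT NOT a3
    = a3
E2: NOT (NOT (a3 AND (a2 OR a3) AND a2) AND NOT NOT NOT a3)
    = NOT (NOT (a3 AND (a2 OR a3) AND a2) AND NOT a3)
    = NOT (NOT (a3 AND a2) AND NOT a3)
    = a3 AND a2 OR a3
    = a3
Both reduce to a3, so they are equivalent.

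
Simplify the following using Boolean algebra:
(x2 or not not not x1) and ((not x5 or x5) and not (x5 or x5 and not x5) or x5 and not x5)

(x2 or not not not x1) and ((not x5 or x5) and not (x5 or x5 and not x5) or x5 and not x5)
= (x2 or not not not x1) and ((not x5 or x5) and not x5 or x5 and not x5)
= (x2 or not not not x1) and (not x5 or x5) and not x5
= (x2 or not x1) and (not x5 or x5) and not x5
= (x2 or not x1) and not x5

(x2 or not x1) and not x5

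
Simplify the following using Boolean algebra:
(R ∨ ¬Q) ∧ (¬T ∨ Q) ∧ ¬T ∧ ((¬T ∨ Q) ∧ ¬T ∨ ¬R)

(R ∨ ¬Q) ∧ (¬T ∨ Q) ∧ ¬T ∧ ((¬T ∨ Q) ∧ ¬T ∨ ¬R)
= (R ∨ ¬Q) ∧ (¬T ∨ Q) ∧ ¬T
= (R ∨ ¬Q) ∧ ¬T

(R ∨ ¬Q) ∧ ¬T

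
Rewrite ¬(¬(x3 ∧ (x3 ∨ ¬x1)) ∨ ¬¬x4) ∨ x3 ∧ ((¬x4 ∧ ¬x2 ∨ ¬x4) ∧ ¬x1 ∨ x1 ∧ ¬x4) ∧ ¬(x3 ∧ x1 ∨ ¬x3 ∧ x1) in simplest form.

¬(¬(x3 ∧ (x3 ∨ ¬x1)) ∨ ¬¬x4) ∨ x3 ∧ ((¬x4 ∧ ¬x2 ∨ ¬x4) ∧ ¬x1 ∨ x1 ∧ ¬x4) ∧ ¬(x3 ∧ x1 ∨ ¬x3 ∧ x1)
= ¬(¬(x3 ∧ (x3 ∨ ¬x1)) ∨ ¬¬x4) ∨ x3 ∧ (¬x4 ∧ ¬x1 ∨ x1 ∧ ¬x4) ∧ ¬(x3 ∧ x1 ∨ ¬x3 ∧ x1)   (absorption)
= ¬(¬(x3 ∧ (x3 ∨ ¬x1)) ∨ ¬¬x4) ∨ x3 ∧ (¬x4 ∧ ¬x1 ∨ x1 ∧ ¬x4) ∧ ¬x1   (distribution)
= x3 ∧ (x3 ∨ ¬x1) ∧ ¬x4 ∨ x3 ∧ (¬x4 ∧ ¬x1 ∨ x1 ∧ ¬x4) ∧ ¬x1   (De Morgan)
= x3 ∧ (x3 ∨ ¬x1) ∧ ¬x4 ∨ x3 ∧ ¬x4 ∧ ¬x1   (distribution)
= x3 ∧ ¬x4 ∨ x3 ∧ ¬x4 ∧ ¬x1   (absorption)
= x3 ∧ ¬x4   (absorption)

x3 ∧ ¬x4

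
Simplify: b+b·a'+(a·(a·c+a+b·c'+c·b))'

b+b·a'+(a·(a·c+a+b·c'+c·b))'
= b+(a·(a·c+a+b·c'+c·b))'   — absorption
= b+(a·(a·c+a+b))'   — distribution
= b+(a·(a+b))'   — absorption
= b+a'   — absorption

b+a'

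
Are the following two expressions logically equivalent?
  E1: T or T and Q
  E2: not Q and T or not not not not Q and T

E1: T or T and Q
    = T   — absorption
E2: not Q and T or not not not not Q and T
    = not Q and T or not not Q and T   — double negation
    = not Q and T or Q and T   — double negation
    = T   — distribution
Both reduce to T, so they are equivalent.

Yes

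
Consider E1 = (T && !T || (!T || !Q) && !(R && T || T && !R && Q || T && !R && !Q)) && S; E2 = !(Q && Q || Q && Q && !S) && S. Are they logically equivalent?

E1: (T && !T || (!T || !Q) && !(R && T || T && !R && Q || T && !R && !Q)) && S
    = (T && !T || (!T || !Q) && !(R && T || T && !R)) && S   (distribution)
    = (!T || !Q) && !(R && T || T && !R) && S   (complement / identity)
    = (!T || !Q) && !T && S   (distribution)
    = !T && S   (absorption)
E2: !(Q && Q || Q && Q && !S) && S
    = !(Q && Q) && S   (absorption)
    = !Q && S   (idempotence)
These differ: at Q=0, R=1, S=1, T=1, E1 = 0 but E2 = 1.

No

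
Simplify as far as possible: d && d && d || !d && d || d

d && d && d || !d && d || d
= d && d || !d && d || d
= d || d
= d

d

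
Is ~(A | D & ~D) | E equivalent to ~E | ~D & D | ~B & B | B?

E1: ~(A | D & ~D) | E
    = ~A | E
E2: ~E | ~D & D | ~B & B | B
    = ~E | ~B & B | B
    = ~E | B
These differ: at A=1, B=0, D=0, E=0, E1 = 0 but E2 = 1.

No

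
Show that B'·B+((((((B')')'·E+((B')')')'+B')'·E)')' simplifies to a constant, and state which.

B'·B+((((((B')')'·E+((B')')')'+B')'·E)')'
= B'·B+((((((B')')')'+B')'·E)')'   — absorption
= B'·B+((((B')'+B')'·E)')'   — double negation
= B'·B+((B'·B·E)')'   — De Morgan
= B'·B+B'·B·E   — double negation
= B'·B   — absorption
= 0   — complement

0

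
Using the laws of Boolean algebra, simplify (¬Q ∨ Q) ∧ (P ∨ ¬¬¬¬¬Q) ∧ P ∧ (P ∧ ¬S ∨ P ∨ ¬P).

P

(¬Q ∨ Q) ∧ (P ∨ ¬¬¬¬¬Q) ∧ P ∧ (P ∧ ¬S ∨ P ∨ ¬P)
= (¬Q ∨ Q) ∧ (P ∨ ¬¬¬¬¬Q) ∧ P ∧ (P ∨ ¬P)   [absorption]
= (¬Q ∨ Q) ∧ (P ∨ ¬¬¬Q) ∧ P ∧ (P ∨ ¬P)   [double negation]
= (¬Q ∨ Q) ∧ (P ∨ ¬Q) ∧ P ∧ (P ∨ ¬P)   [double negation]
= (¬Q ∨ Q) ∧ (P ∨ ¬Q) ∧ P   [complement / identity]
= (P ∨ ¬Q) ∧ P   [complement / identity]
= P   [absorption]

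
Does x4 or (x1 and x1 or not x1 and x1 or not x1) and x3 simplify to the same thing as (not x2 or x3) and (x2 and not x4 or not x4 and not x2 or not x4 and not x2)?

No

E1: x4 or (x1 and x1 or not x1 and x1 or not x1) and x3
    = x4 or (x1 or not x1) and x3
    = x4 or x3
E2: (not x2 or x3) and (x2 and not x4 or not x4 and not x2 or not x4 and not x2)
    = (not x2 or x3) and (x2 and not x4 or not x4 and not x2)
    = (not x2 or x3) and not x4
These differ: at x1=0, x2=0, x3=0, x4=1, E1 = 1 but E2 = 0.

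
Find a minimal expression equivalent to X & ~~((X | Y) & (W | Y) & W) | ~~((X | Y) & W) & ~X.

X & ~~((X | Y) & (W | Y) & W) | ~~((X | Y) & W) & ~X
= X & ~~((X | Y) & W) | ~~((X | Y) & W) & ~X   [absorption]
= ~~((X | Y) & W)   [distribution]
= (X | Y) & W   [double negation]

(X | Y) & W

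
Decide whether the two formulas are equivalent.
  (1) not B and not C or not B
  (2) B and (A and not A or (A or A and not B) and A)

No

E1: not B and not C or not B
    = not B   — absorption
E2: B and (A and not A or (A or A and not B) and A)
    = B and (A and not A or A and A)   — absorption
    = B and A   — distribution
These differ: at A=0, B=0, C=0, E1 = 1 but E2 = 0.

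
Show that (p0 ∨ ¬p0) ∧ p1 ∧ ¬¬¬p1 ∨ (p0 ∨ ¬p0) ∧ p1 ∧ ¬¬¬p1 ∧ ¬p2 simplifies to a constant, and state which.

(p0 ∨ ¬p0) ∧ p1 ∧ ¬¬¬p1 ∨ (p0 ∨ ¬p0) ∧ p1 ∧ ¬¬¬p1 ∧ ¬p2
= (p0 ∨ ¬p0) ∧ p1 ∧ ¬¬¬p1
= (p0 ∨ ¬p0) ∧ p1 ∧ ¬p1
= p1 ∧ ¬p1
= False

False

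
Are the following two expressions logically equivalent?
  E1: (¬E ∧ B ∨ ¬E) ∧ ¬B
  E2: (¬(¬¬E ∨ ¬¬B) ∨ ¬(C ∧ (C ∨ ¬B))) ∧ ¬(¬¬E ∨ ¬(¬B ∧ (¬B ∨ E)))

E1: (¬E ∧ B ∨ ¬E) ∧ ¬B
    = ¬E ∧ ¬B
E2: (¬(¬¬E ∨ ¬¬B) ∨ ¬(C ∧ (C ∨ ¬B))) ∧ ¬(¬¬E ∨ ¬(¬B ∧ (¬B ∨ E)))
    = (¬(¬¬E ∨ ¬¬B) ∨ ¬(C ∧ (C ∨ ¬B))) ∧ ¬(¬¬E ∨ ¬¬B)
    = (¬(¬¬E ∨ ¬¬B) ∨ ¬C) ∧ ¬(¬¬E ∨ ¬¬B)
    = ¬(¬¬E ∨ ¬¬B)
    = ¬E ∧ ¬B
Both reduce to ¬E ∧ ¬B, so they are equivalent.

Yes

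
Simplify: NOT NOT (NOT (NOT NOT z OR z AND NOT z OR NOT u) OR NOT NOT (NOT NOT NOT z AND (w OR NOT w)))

NOT NOT (NOT (NOT NOT z OR z AND NOT z OR NOT u) OR NOT NOT (NOT NOT NOT z AND (w OR NOT w)))
= NOT NOT (NOT (NOT NOT z OR z AND NOT z OR NOT u) OR NOT NOT NOT NOT NOT z)   (complement / identity)
= NOT NOT (NOT (NOT NOT z OR z AND NOT z OR NOT u) OR NOT NOT NOT z)   (double negation)
= NOT ((NOT NOT z OR z AND NOT z OR NOT u) AND NOT NOT z)   (De Morgan)
= NOT ((NOT NOT z OR NOT u) AND NOT NOT z)   (complement / identity)
= NOT NOT NOT z   (absorption)
= NOT z   (double negation)

NOT z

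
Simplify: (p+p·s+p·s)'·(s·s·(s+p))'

(p+p·s+p·s)'·(s·s·(s+p))'
= (p+p·s)'·(s·s·(s+p))'   [idempotence]
= (p+p·s)'·(s·s)'   [absorption]
= p'·(s·s)'   [absorption]
= p'·s'   [idempotence]

p'·s'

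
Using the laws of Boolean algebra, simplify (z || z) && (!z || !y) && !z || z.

z

(z || z) && (!z || !y) && !z || z
= z && (!z || !y) && !z || z
= z && !z || z
= z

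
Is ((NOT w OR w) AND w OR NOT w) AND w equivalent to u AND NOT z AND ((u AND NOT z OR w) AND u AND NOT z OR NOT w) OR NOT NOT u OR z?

No

E1: ((NOT w OR w) AND w OR NOT w) AND w
    = (w OR NOT w) AND w   (complement / identity)
    = w   (complement / identity)
E2: u AND NOT z AND ((u AND NOT z OR w) AND u AND NOT z OR NOT w) OR NOT NOT u OR z
    = u AND NOT z AND (u AND NOT z OR NOT w) OR NOT NOT u OR z   (absorption)
    = u AND NOT z OR NOT NOT u OR z   (absorption)
    = u AND NOT z OR u OR z   (double negation)
    = u OR z   (absorption)
These differ: at u=0, w=0, z=1, E1 = 0 but E2 = 1.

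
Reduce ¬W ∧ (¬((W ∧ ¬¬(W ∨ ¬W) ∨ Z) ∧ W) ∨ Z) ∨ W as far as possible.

¬W ∧ (¬((W ∧ ¬¬(W ∨ ¬W) ∨ Z) ∧ W) ∨ Z) ∨ W
= ¬W ∧ (¬((W ∧ (W ∨ ¬W) ∨ Z) ∧ W) ∨ Z) ∨ W
= ¬W ∧ (¬((W ∨ Z) ∧ W) ∨ Z) ∨ W
= ¬W ∧ (¬W ∨ Z) ∨ W
= ¬W ∨ W
= True

True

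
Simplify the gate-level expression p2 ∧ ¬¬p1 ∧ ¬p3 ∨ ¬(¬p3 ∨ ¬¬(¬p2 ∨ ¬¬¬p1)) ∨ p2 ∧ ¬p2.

p2 ∧ ¬¬p1 ∧ ¬p3 ∨ ¬(¬p3 ∨ ¬¬(¬p2 ∨ ¬¬¬p1)) ∨ p2 ∧ ¬p2
= p2 ∧ ¬¬p1 ∧ ¬p3 ∨ p3 ∧ ¬(¬p2 ∨ ¬¬¬p1) ∨ p2 ∧ ¬p2
= p2 ∧ ¬¬p1 ∧ ¬p3 ∨ p3 ∧ p2 ∧ ¬¬p1 ∨ p2 ∧ ¬p2
= p2 ∧ ¬¬p1 ∧ ¬p3 ∨ p3 ∧ p2 ∧ ¬¬p1
= p2 ∧ ¬¬p1
= p2 ∧ p1

p2 ∧ p1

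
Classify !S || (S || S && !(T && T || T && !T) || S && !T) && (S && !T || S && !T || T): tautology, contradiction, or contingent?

!S || (S || S && !(T && T || T && !T) || S && !T) && (S && !T || S && !T || T)
= !S || (S || S && !T || S && !T) && (S && !T || S && !T || T)
= !S || S && T || S && !T || S && !T
= !S || S && T || S && !T
= !S || S
= true

tautology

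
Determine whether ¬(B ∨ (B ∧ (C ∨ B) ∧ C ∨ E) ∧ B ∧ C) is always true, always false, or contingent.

contingent

¬(B ∨ (B ∧ (C ∨ B) ∧ C ∨ E) ∧ B ∧ C)
= ¬(B ∨ (B ∧ C ∨ E) ∧ B ∧ C)   (absorption)
= ¬(B ∨ B ∧ C)   (absorption)
= ¬B   (absorption)
This depends on B, so it is not a constant.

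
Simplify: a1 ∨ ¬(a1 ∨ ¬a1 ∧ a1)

a1 ∨ ¬(a1 ∨ ¬a1 ∧ a1)
= a1 ∨ ¬a1   (complement / identity)
= True   (complement)

True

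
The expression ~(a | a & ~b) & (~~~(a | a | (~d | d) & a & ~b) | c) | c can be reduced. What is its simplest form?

~(a | a & ~b) & (~~~(a | a | (~d | d) & a & ~b) | c) | c
= ~(a | a & ~b) & (~~~(a | (~d | d) & a & ~b) | c) | c   (idempotence)
= ~(a | a & ~b) & (~~~(a | a & ~b) | c) | c   (complement / identity)
= ~(a | a & ~b) & (~(a | a & ~b) | c) | c   (double negation)
= ~(a | a & ~b) | c   (absorption)
= ~a | c   (absorption)

~a | c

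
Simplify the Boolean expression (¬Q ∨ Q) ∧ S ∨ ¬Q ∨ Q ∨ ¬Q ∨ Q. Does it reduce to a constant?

(¬Q ∨ Q) ∧ S ∨ ¬Q ∨ Q ∨ ¬Q ∨ Q
= ¬Q ∨ Q ∨ ¬Q ∨ Q   — absorption
= ¬Q ∨ Q   — idempotence
= True   — complement

True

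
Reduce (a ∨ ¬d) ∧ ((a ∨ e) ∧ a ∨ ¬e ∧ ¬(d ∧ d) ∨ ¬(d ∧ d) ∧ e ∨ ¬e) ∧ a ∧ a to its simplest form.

(a ∨ ¬d) ∧ ((a ∨ e) ∧ a ∨ ¬e ∧ ¬(d ∧ d) ∨ ¬(d ∧ d) ∧ e ∨ ¬e) ∧ a ∧ a
= (a ∨ ¬d) ∧ (a ∨ ¬e ∧ ¬(d ∧ d) ∨ ¬(d ∧ d) ∧ e ∨ ¬e) ∧ a ∧ a   — absorption
= (a ∨ ¬d) ∧ (a ∨ ¬(d ∧ d) ∨ ¬e) ∧ a ∧ a   — distribution
= (a ∨ ¬d) ∧ (a ∨ ¬d ∨ ¬e) ∧ a ∧ a   — idempotence
= (a ∨ ¬d) ∧ a ∧ a   — absorption
= a ∧ a   — absorption
= a   — idempotence

a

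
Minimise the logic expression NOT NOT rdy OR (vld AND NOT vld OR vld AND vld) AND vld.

rdy OR vld

NOT NOT rdy OR (vld AND NOT vld OR vld AND vld) AND vld
= NOT NOT rdy OR vld AND vld   [distribution]
= rdy OR vld AND vld   [double negation]
= rdy OR vld   [idempotence]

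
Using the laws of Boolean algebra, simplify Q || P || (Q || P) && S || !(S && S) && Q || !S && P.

Q || P || (Q || P) && S || !(S && S) && Q || !S && P
= Q || P || (Q || P) && S || !S && Q || !S && P   (idempotence)
= Q || P || (Q || P) && S || (Q || P) && !S   (distribution)
= Q || P || (Q || P) && !S   (absorption)
= Q || P   (absorption)

Q || P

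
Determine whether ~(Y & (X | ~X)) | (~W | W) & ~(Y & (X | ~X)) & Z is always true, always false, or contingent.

~(Y & (X | ~X)) | (~W | W) & ~(Y & (X | ~X)) & Z
= ~(Y & (X | ~X)) | ~(Y & (X | ~X)) & Z   (complement / identity)
= ~(Y & (X | ~X))   (absorption)
= ~Y   (complement / identity)
This depends on Y, so it is not a constant.

contingent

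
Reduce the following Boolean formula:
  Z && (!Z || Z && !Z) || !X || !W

!X || !W

Z && (!Z || Z && !Z) || !X || !W
= Z && !Z || !X || !W   (complement / identity)
= !X || !W   (complement / identity)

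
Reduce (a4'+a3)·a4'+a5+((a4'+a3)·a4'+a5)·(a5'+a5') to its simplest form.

a4'+a5

(a4'+a3)·a4'+a5+((a4'+a3)·a4'+a5)·(a5'+a5')
= (a4'+a3)·a4'+a5+((a4'+a3)·a4'+a5)·a5'   (idempotence)
= (a4'+a3)·a4'+a5   (absorption)
= a4'+a5   (absorption)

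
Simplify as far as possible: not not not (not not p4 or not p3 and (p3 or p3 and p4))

not not not (not not p4 or not p3 and (p3 or p3 and p4))
= not (not not p4 or not p3 and (p3 or p3 and p4))
= not (p4 or not p3 and (p3 or p3 and p4))
= not (p4 or not p3 and p3)
= not p4

not p4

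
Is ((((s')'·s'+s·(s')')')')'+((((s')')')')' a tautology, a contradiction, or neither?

neither

((((s')'·s'+s·(s')')')')'+((((s')')')')'
= ((((s')')')')'+((((s')')')')'   — distribution
= ((s')')'+((((s')')')')'   — double negation
= ((s')')'+((s')')'   — double negation
= ((s')')'   — idempotence
= s'   — double negation
This depends on s, so it is not a constant.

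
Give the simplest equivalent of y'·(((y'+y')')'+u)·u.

y'·(((y'+y')')'+u)·u
= y'·(((y')')'+u)·u   [idempotence]
= y'·(y'+u)·u   [double negation]
= y'·u   [absorption]

y'·u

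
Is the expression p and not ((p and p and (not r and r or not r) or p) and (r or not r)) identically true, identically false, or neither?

identically false

p and not ((p and p and (not r and r or not r) or p) and (r or not r))
= p and not ((p and p and not r or p) and (r or not r))   [complement / identity]
= p and not ((p and not r or p) and (r or not r))   [idempotence]
= p and not (p and not r or p)   [complement / identity]
= p and not p   [absorption]
= False   [complement]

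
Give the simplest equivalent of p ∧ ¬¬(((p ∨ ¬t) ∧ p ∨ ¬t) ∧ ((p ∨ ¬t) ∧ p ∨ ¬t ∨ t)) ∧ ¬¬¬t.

p ∧ ¬t

p ∧ ¬¬(((p ∨ ¬t) ∧ p ∨ ¬t) ∧ ((p ∨ ¬t) ∧ p ∨ ¬t ∨ t)) ∧ ¬¬¬t
= p ∧ ¬¬((p ∨ ¬t) ∧ p ∨ ¬t) ∧ ¬¬¬t   (absorption)
= p ∧ ¬¬(p ∨ ¬t) ∧ ¬¬¬t   (absorption)
= p ∧ (p ∨ ¬t) ∧ ¬¬¬t   (double negation)
= p ∧ ¬¬¬t   (absorption)
= p ∧ ¬t   (double negation)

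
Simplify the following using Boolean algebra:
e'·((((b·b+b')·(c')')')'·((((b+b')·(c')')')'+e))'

e'·c'

e'·((((b·b+b')·(c')')')'·((((b+b')·(c')')')'+e))'
= e'·((((b+b')·(c')')')'·((((b+b')·(c')')')'+e))'   [idempotence]
= e'·((((b+b')·(c')')')')'   [absorption]
= e'·((b+b')·(c')')'   [double negation]
= e'·((c')')'   [complement / identity]
= e'·c'   [double negation]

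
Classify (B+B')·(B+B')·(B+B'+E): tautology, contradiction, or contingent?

tautology

(B+B')·(B+B')·(B+B'+E)
= (B+B')·(B+B')   — absorption
= B+B'   — idempotence
= 1   — complement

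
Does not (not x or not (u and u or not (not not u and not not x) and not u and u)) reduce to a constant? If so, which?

not (not x or not (u and u or not (not not u and not not x) and not u and u))
= not (not x or not (u and u or (not u or not x) and not u and u))   [De Morgan]
= not (not x or not (u and u or not u and u))   [absorption]
= not (not x or not u)   [distribution]
= x and u   [De Morgan]
This depends on u, x, so it is not a constant.

no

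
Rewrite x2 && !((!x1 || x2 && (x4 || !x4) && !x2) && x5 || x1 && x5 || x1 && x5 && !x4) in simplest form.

x2 && !x5

x2 && !((!x1 || x2 && (x4 || !x4) && !x2) && x5 || x1 && x5 || x1 && x5 && !x4)
= x2 && !((!x1 || x2 && (x4 || !x4) && !x2) && x5 || x1 && x5)
= x2 && !((!x1 || x2 && !x2) && x5 || x1 && x5)
= x2 && !(!x1 && x5 || x1 && x5)
= x2 && !x5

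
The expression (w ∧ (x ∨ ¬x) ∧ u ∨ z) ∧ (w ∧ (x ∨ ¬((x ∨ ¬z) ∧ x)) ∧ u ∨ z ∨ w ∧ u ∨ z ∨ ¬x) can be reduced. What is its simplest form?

w ∧ u ∨ z

(w ∧ (x ∨ ¬x) ∧ u ∨ z) ∧ (w ∧ (x ∨ ¬((x ∨ ¬z) ∧ x)) ∧ u ∨ z ∨ w ∧ u ∨ z ∨ ¬x)
= (w ∧ (x ∨ ¬x) ∧ u ∨ z) ∧ (w ∧ (x ∨ ¬x) ∧ u ∨ z ∨ w ∧ u ∨ z ∨ ¬x)
= (w ∧ u ∨ z) ∧ (w ∧ (x ∨ ¬x) ∧ u ∨ z ∨ w ∧ u ∨ z ∨ ¬x)
= (w ∧ u ∨ z) ∧ (w ∧ u ∨ z ∨ w ∧ u ∨ z ∨ ¬x)
= (w ∧ u ∨ z) ∧ (w ∧ u ∨ z ∨ ¬x)
= w ∧ u ∨ z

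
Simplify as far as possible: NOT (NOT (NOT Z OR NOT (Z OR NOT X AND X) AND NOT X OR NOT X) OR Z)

NOT Z

NOT (NOT (NOT Z OR NOT (Z OR NOT X AND X) AND NOT X OR NOT X) OR Z)
= NOT (NOT (NOT Z OR NOT Z AND NOT X OR NOT X) OR Z)   (complement / identity)
= NOT (NOT (NOT Z OR NOT X) OR Z)   (absorption)
= NOT (Z AND X OR Z)   (De Morgan)
= NOT Z   (absorption)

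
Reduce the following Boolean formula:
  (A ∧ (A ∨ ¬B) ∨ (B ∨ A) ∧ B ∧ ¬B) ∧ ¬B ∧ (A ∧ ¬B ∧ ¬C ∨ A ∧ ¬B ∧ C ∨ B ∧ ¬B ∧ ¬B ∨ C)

A ∧ ¬B

(A ∧ (A ∨ ¬B) ∨ (B ∨ A) ∧ B ∧ ¬B) ∧ ¬B ∧ (A ∧ ¬B ∧ ¬C ∨ A ∧ ¬B ∧ C ∨ B ∧ ¬B ∧ ¬B ∨ C)
= (A ∨ (B ∨ A) ∧ B ∧ ¬B) ∧ ¬B ∧ (A ∧ ¬B ∧ ¬C ∨ A ∧ ¬B ∧ C ∨ B ∧ ¬B ∧ ¬B ∨ C)
= (A ∨ (B ∨ A) ∧ B ∧ ¬B) ∧ ¬B ∧ (A ∧ ¬B ∨ B ∧ ¬B ∧ ¬B ∨ C)
= (A ∨ B ∧ ¬B) ∧ ¬B ∧ (A ∧ ¬B ∨ B ∧ ¬B ∧ ¬B ∨ C)
= (A ∨ B ∧ ¬B) ∧ ¬B ∧ ((A ∨ B ∧ ¬B) ∧ ¬B ∨ C)
= (A ∨ B ∧ ¬B) ∧ ¬B
= A ∧ ¬B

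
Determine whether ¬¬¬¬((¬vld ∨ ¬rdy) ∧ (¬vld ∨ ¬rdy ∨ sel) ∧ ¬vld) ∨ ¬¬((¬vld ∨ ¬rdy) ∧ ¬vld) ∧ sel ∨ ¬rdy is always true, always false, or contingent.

contingent

¬¬¬¬((¬vld ∨ ¬rdy) ∧ (¬vld ∨ ¬rdy ∨ sel) ∧ ¬vld) ∨ ¬¬((¬vld ∨ ¬rdy) ∧ ¬vld) ∧ sel ∨ ¬rdy
= ¬¬¬¬((¬vld ∨ ¬rdy) ∧ ¬vld) ∨ ¬¬((¬vld ∨ ¬rdy) ∧ ¬vld) ∧ sel ∨ ¬rdy   (absorption)
= ¬¬((¬vld ∨ ¬rdy) ∧ ¬vld) ∨ ¬¬((¬vld ∨ ¬rdy) ∧ ¬vld) ∧ sel ∨ ¬rdy   (double negation)
= ¬¬((¬vld ∨ ¬rdy) ∧ ¬vld) ∨ ¬rdy   (absorption)
= ¬¬¬vld ∨ ¬rdy   (absorption)
= ¬vld ∨ ¬rdy   (double negation)
This depends on rdy, vld, so it is not a constant.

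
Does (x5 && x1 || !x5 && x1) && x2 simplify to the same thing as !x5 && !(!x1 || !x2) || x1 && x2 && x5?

E1: (x5 && x1 || !x5 && x1) && x2
    = x1 && x2   — distribution
E2: !x5 && !(!x1 || !x2) || x1 && x2 && x5
    = !x5 && x1 && x2 || x1 && x2 && x5   — De Morgan
    = x1 && x2   — distribution
Both reduce to x1 && x2, so they are equivalent.

Yes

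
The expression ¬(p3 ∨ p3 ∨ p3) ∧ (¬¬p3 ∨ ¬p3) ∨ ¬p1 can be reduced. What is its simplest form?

¬(p3 ∨ p3 ∨ p3) ∧ (¬¬p3 ∨ ¬p3) ∨ ¬p1
= ¬(p3 ∨ p3) ∧ (¬¬p3 ∨ ¬p3) ∨ ¬p1   (idempotence)
= ¬(p3 ∨ p3) ∧ (p3 ∨ ¬p3) ∨ ¬p1   (double negation)
= ¬p3 ∧ (p3 ∨ ¬p3) ∨ ¬p1   (idempotence)
= ¬p3 ∨ ¬p1   (complement / identity)

¬p3 ∨ ¬p1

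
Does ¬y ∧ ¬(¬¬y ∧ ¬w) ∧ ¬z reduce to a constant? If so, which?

no

¬y ∧ ¬(¬¬y ∧ ¬w) ∧ ¬z
= ¬y ∧ (¬y ∨ w) ∧ ¬z   (De Morgan)
= ¬y ∧ ¬z   (absorption)
This depends on y, z, so it is not a constant.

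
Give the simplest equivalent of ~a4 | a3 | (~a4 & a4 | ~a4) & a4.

~a4 | a3

~a4 | a3 | (~a4 & a4 | ~a4) & a4
= ~a4 | a3 | ~a4 & a4   — complement / identity
= ~a4 | a3   — complement / identity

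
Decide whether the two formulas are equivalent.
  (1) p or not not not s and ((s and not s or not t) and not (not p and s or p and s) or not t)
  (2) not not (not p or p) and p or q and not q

No

E1: p or not not not s and ((s and not s or not t) and not (not p and s or p and s) or not t)
    = p or not not not s and (not t and not (not p and s or p and s) or not t)
    = p or not s and (not t and not (not p and s or p and s) or not t)
    = p or not s and (not t and not s or not t)
    = p or not s and not t
E2: not not (not p or p) and p or q and not q
    = not not (not p or p) and p
    = (not p or p) and p
    = p
These differ: at p=0, q=0, s=0, t=0, E1 = 1 but E2 = 0.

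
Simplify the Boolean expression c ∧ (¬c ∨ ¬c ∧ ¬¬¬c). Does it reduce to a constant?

False

c ∧ (¬c ∨ ¬c ∧ ¬¬¬c)
= c ∧ (¬c ∨ ¬c ∧ ¬c)
= c ∧ (¬c ∨ ¬c)
= c ∧ ¬c
= False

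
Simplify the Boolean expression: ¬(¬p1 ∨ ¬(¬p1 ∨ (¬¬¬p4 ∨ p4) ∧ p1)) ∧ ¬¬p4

¬(¬p1 ∨ ¬(¬p1 ∨ (¬¬¬p4 ∨ p4) ∧ p1)) ∧ ¬¬p4
= ¬(¬p1 ∨ ¬(¬p1 ∨ (¬p4 ∨ p4) ∧ p1)) ∧ ¬¬p4
= ¬(¬p1 ∨ ¬(¬p1 ∨ p1)) ∧ ¬¬p4
= p1 ∧ (¬p1 ∨ p1) ∧ ¬¬p4
= p1 ∧ (¬p1 ∨ p1) ∧ p4
= p1 ∧ p4

p1 ∧ p4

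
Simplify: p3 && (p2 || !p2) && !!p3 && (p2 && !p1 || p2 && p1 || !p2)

p3 && (p2 || !p2) && !!p3 && (p2 && !p1 || p2 && p1 || !p2)
= p3 && (p2 || !p2) && p3 && (p2 && !p1 || p2 && p1 || !p2)   (double negation)
= p3 && (p2 || !p2) && p3 && (p2 || !p2)   (distribution)
= p3 && (p2 || !p2)   (idempotence)
= p3   (complement / identity)

p3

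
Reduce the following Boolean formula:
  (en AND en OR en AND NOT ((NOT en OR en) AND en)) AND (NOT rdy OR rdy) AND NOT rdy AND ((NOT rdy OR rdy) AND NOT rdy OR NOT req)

en AND NOT rdy

(en AND en OR en AND NOT ((NOT en OR en) AND en)) AND (NOT rdy OR rdy) AND NOT rdy AND ((NOT rdy OR rdy) AND NOT rdy OR NOT req)
= (en AND en OR en AND NOT ((NOT en OR en) AND en)) AND (NOT rdy OR rdy) AND NOT rdy   (absorption)
= (en AND en OR en AND NOT en) AND (NOT rdy OR rdy) AND NOT rdy   (complement / identity)
= en AND (NOT rdy OR rdy) AND NOT rdy   (distribution)
= en AND NOT rdy   (complement / identity)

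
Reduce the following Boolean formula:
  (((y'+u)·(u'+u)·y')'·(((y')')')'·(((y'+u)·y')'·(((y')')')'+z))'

(((y'+u)·(u'+u)·y')'·(((y')')')'·(((y'+u)·y')'·(((y')')')'+z))'
= (((y'+u)·y')'·(((y')')')'·(((y'+u)·y')'·(((y')')')'+z))'   — complement / identity
= (((y'+u)·y')'·(((y')')')')'   — absorption
= (((y'+u)·y')'·(y')')'   — double negation
= ((y')'·(y')')'   — absorption
= ((y')')'   — idempotence
= y'   — double negation

y'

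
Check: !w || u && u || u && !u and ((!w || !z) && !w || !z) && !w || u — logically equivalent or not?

E1: !w || u && u || u && !u
    = !w || u
E2: ((!w || !z) && !w || !z) && !w || u
    = (!w || !z) && !w || u
    = !w || u
Both reduce to !w || u, so they are equivalent.

Yes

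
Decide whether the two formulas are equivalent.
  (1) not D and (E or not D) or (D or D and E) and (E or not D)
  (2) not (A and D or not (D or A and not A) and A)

E1: not D and (E or not D) or (D or D and E) and (E or not D)
    = not D and (E or not D) or D and (E or not D)   — absorption
    = E or not D   — distribution
E2: not (A and D or not (D or A and not A) and A)
    = not (A and D or not D and A)   — complement / identity
    = not A   — distribution
These differ: at A=1, D=1, E=1, E1 = 1 but E2 = 0.

No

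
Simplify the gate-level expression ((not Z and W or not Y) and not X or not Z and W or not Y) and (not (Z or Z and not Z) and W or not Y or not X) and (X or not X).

not Z and W or not Y

((not Z and W or not Y) and not X or not Z and W or not Y) and (not (Z or Z and not Z) and W or not Y or not X) and (X or not X)
= ((not Z and W or not Y) and not X or not Z and W or not Y) and (not (Z or Z and not Z) and W or not Y or not X)   [complement / identity]
= ((not Z and W or not Y) and not X or not Z and W or not Y) and (not Z and W or not Y or not X)   [complement / identity]
= (not Z and W or not Y) and (not Z and W or not Y or not X)   [absorption]
= not Z and W or not Y   [absorption]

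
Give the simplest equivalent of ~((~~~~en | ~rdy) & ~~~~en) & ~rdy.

~en & ~rdy

~((~~~~en | ~rdy) & ~~~~en) & ~rdy
= ~~~~~en & ~rdy
= ~~~en & ~rdy
= ~en & ~rdy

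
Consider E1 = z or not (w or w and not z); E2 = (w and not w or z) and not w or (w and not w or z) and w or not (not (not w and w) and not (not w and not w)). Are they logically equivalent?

Yes

E1: z or not (w or w and not z)
    = z or not w   — absorption
E2: (w and not w or z) and not w or (w and not w or z) and w or not (not (not w and w) and not (not w and not w))
    = (w and not w or z) and not w or (w and not w or z) and w or not w and w or not w and not w   — De Morgan
    = w and not w or z or not w and w or not w and not w   — distribution
    = z or not w and w or not w and not w   — complement / identity
    = z or not w   — distribution
Both reduce to z or not w, so they are equivalent.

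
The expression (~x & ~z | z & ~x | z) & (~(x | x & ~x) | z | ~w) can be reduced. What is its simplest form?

~x | z

(~x & ~z | z & ~x | z) & (~(x | x & ~x) | z | ~w)
= (~x | z) & (~(x | x & ~x) | z | ~w)   — distribution
= (~x | z) & (~x | z | ~w)   — complement / identity
= ~x | z   — absorption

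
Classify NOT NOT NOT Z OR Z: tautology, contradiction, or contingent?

NOT NOT NOT Z OR Z
= NOT Z OR Z   — double negation
= TRUE   — complement

tautology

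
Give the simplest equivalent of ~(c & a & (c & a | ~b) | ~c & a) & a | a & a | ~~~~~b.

~(c & a & (c & a | ~b) | ~c & a) & a | a & a | ~~~~~b
= ~(c & a | ~c & a) & a | a & a | ~~~~~b   [absorption]
= ~a & a | a & a | ~~~~~b   [distribution]
= a | ~~~~~b   [distribution]
= a | ~~~b   [double negation]
= a | ~b   [double negation]

a | ~b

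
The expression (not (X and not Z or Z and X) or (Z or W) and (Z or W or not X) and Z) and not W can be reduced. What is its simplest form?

(not X or Z) and not W

(not (X and not Z or Z and X) or (Z or W) and (Z or W or not X) and Z) and not W
= (not X or (Z or W) and (Z or W or not X) and Z) and not W   [distribution]
= (not X or (Z or W) and Z) and not W   [absorption]
= (not X or Z) and not W   [absorption]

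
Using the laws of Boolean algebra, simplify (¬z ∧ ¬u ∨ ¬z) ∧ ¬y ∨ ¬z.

¬z

(¬z ∧ ¬u ∨ ¬z) ∧ ¬y ∨ ¬z
= ¬z ∧ ¬y ∨ ¬z   (absorption)
= ¬z   (absorption)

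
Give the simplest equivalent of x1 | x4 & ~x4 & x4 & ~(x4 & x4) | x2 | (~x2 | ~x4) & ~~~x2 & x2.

x1 | x4 & ~x4 & x4 & ~(x4 & x4) | x2 | (~x2 | ~x4) & ~~~x2 & x2
= x1 | x4 & ~x4 & x4 & ~x4 | x2 | (~x2 | ~x4) & ~~~x2 & x2
= x1 | x4 & ~x4 | x2 | (~x2 | ~x4) & ~~~x2 & x2
= x1 | x4 & ~x4 | x2 | (~x2 | ~x4) & ~x2 & x2
= x1 | x4 & ~x4 | x2 | ~x2 & x2
= x1 | x4 & ~x4 | x2
= x1 | x2

x1 | x2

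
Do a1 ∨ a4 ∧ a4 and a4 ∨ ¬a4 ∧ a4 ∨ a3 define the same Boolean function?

No

E1: a1 ∨ a4 ∧ a4
    = a1 ∨ a4   (idempotence)
E2: a4 ∨ ¬a4 ∧ a4 ∨ a3
    = a4 ∨ a3   (complement / identity)
These differ: at a1=0, a3=1, a4=0, E1 = 0 but E2 = 1.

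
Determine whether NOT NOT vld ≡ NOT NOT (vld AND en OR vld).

E1: NOT NOT vld
    = vld   [double negation]
E2: NOT NOT (vld AND en OR vld)
    = vld AND en OR vld   [double negation]
    = vld   [absorption]
Both reduce to vld, so they are equivalent.

Yes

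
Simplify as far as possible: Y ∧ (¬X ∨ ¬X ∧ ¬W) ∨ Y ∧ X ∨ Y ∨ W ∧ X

Y ∨ W ∧ X

Y ∧ (¬X ∨ ¬X ∧ ¬W) ∨ Y ∧ X ∨ Y ∨ W ∧ X
= Y ∧ ¬X ∨ Y ∧ X ∨ Y ∨ W ∧ X   (absorption)
= Y ∧ ¬X ∨ Y ∨ W ∧ X   (absorption)
= Y ∨ W ∧ X   (absorption)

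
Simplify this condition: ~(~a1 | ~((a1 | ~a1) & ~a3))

a1 & ~a3

~(~a1 | ~((a1 | ~a1) & ~a3))
= ~(~a1 | ~~a3)   (complement / identity)
= a1 & ~a3   (De Morgan)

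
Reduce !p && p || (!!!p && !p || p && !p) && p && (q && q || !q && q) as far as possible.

!p && p || (!!!p && !p || p && !p) && p && (q && q || !q && q)
= !p && p || (!p && !p || p && !p) && p && (q && q || !q && q)   [double negation]
= !p && p || !p && p && (q && q || !q && q)   [distribution]
= !p && p || !p && p && q   [distribution]
= !p && p   [absorption]
= false   [complement]

false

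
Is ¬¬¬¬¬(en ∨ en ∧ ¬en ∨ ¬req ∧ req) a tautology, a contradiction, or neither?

neither

¬¬¬¬¬(en ∨ en ∧ ¬en ∨ ¬req ∧ req)
= ¬¬¬¬¬(en ∨ en ∧ ¬en)   (complement / identity)
= ¬¬¬¬¬en   (complement / identity)
= ¬¬¬en   (double negation)
= ¬en   (double negation)
This depends on en, so it is not a constant.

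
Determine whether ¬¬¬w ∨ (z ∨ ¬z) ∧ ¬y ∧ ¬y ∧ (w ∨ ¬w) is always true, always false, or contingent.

contingent

¬¬¬w ∨ (z ∨ ¬z) ∧ ¬y ∧ ¬y ∧ (w ∨ ¬w)
= ¬¬¬w ∨ (z ∨ ¬z) ∧ ¬y ∧ ¬y   [complement / identity]
= ¬¬¬w ∨ (z ∨ ¬z) ∧ ¬y   [idempotence]
= ¬¬¬w ∨ ¬y   [complement / identity]
= ¬w ∨ ¬y   [double negation]
This depends on w, y, so it is not a constant.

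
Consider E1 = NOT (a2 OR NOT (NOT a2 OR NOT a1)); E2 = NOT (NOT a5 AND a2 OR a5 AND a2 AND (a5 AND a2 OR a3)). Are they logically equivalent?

E1: NOT (a2 OR NOT (NOT a2 OR NOT a1))
    = NOT (a2 OR a2 AND a1)   [De Morgan]
    = NOT a2   [absorption]
E2: NOT (NOT a5 AND a2 OR a5 AND a2 AND (a5 AND a2 OR a3))
    = NOT (NOT a5 AND a2 OR a5 AND a2)   [absorption]
    = NOT a2   [distribution]
Both reduce to NOT a2, so they are equivalent.

Yes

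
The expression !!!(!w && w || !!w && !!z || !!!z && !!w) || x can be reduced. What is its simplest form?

!!!(!w && w || !!w && !!z || !!!z && !!w) || x
= !!!(!w && w || !!w && !!z || !z && !!w) || x   (double negation)
= !(!w && w || !!w && !!z || !z && !!w) || x   (double negation)
= !(!!w && !!z || !z && !!w) || x   (complement / identity)
= !(!!w && z || !z && !!w) || x   (double negation)
= !!!w || x   (distribution)
= !w || x   (double negation)

!w || x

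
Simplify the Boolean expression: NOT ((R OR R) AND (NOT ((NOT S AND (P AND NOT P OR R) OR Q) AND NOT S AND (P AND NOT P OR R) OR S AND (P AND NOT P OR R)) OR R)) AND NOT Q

NOT R AND NOT Q

NOT ((R OR R) AND (NOT ((NOT S AND (P AND NOT P OR R) OR Q) AND NOT S AND (P AND NOT P OR R) OR S AND (P AND NOT P OR R)) OR R)) AND NOT Q
= NOT (R OR R AND NOT ((NOT S AND (P AND NOT P OR R) OR Q) AND NOT S AND (P AND NOT P OR R) OR S AND (P AND NOT P OR R))) AND NOT Q   — distribution
= NOT (R OR R AND NOT (NOT S AND (P AND NOT P OR R) OR S AND (P AND NOT P OR R))) AND NOT Q   — absorption
= NOT (R OR R AND NOT (P AND NOT P OR R)) AND NOT Q   — distribution
= NOT (R OR R AND NOT R) AND NOT Q   — complement / identity
= NOT R AND NOT Q   — complement / identity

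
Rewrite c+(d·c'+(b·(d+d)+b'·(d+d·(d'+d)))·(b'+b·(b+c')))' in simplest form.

c+d'

c+(d·c'+(b·(d+d)+b'·(d+d·(d'+d)))·(b'+b·(b+c')))'
= c+(d·c'+(b·(d+d)+b'·(d+d))·(b'+b·(b+c')))'
= c+(d·c'+(d+d)·(b'+b·(b+c')))'
= c+(d·c'+(d+d)·(b'+b))'
= c+(d·c'+d·(b'+b))'
= c+(d·c'+d)'
= c+d'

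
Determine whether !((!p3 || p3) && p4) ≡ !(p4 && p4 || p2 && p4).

Yes

E1: !((!p3 || p3) && p4)
    = !p4   (complement / identity)
E2: !(p4 && p4 || p2 && p4)
    = !(p4 && (p4 || p2))   (distribution)
    = !p4   (absorption)
Both reduce to !p4, so they are equivalent.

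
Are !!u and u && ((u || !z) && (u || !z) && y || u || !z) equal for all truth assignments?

E1: !!u
    = u   — double negation
E2: u && ((u || !z) && (u || !z) && y || u || !z)
    = u && ((u || !z) && y || u || !z)   — idempotence
    = u && (u || !z)   — absorption
    = u   — absorption
Both reduce to u, so they are equivalent.

Yes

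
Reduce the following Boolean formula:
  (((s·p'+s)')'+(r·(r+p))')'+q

(((s·p'+s)')'+(r·(r+p))')'+q
= ((s')'+(r·(r+p))')'+q   (absorption)
= s'·r·(r+p)+q   (De Morgan)
= s'·r+q   (absorption)

s'·r+q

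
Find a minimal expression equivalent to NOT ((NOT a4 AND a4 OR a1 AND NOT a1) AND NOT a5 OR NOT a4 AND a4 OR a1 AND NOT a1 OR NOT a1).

NOT ((NOT a4 AND a4 OR a1 AND NOT a1) AND NOT a5 OR NOT a4 AND a4 OR a1 AND NOT a1 OR NOT a1)
= NOT (NOT a4 AND a4 OR a1 AND NOT a1 OR NOT a1)   (absorption)
= NOT (NOT a4 AND a4 OR NOT a1)   (complement / identity)
= NOT NOT a1   (complement / identity)
= a1   (double negation)

a1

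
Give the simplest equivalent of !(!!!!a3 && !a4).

!(!!!!a3 && !a4)
= !!!a3 || a4   (De Morgan)
= !a3 || a4   (double negation)

!a3 || a4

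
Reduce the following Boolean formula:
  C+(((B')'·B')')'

C

C+(((B')'·B')')'
= C+((B·B')')'   (double negation)
= C+B·B'   (double negation)
= C   (complement / identity)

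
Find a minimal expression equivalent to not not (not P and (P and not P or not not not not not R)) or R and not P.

not not (not P and (P and not P or not not not not not R)) or R and not P
= not not (not P and not not not not not R) or R and not P   [complement / identity]
= not not (not P and not not not R) or R and not P   [double negation]
= not not (not P and not R) or R and not P   [double negation]
= not P and not R or R and not P   [double negation]
= not P   [distribution]

not P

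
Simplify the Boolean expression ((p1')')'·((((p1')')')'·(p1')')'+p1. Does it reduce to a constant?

((p1')')'·((((p1')')')'·(p1')')'+p1
= ((p1')')'·((p1')'·(p1')')'+p1
= ((p1')')'·((p1')')'+p1
= ((p1')')'+p1
= p1'+p1
= 1

1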